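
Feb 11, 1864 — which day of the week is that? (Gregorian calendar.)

Thursday

Doomsday rule: the anchor day for the 1800s is Friday. For year 64: 64÷12 = 5 r 4, and 4÷4 = 1, so 5+4+1 = 10.
Friday + 10 ≡ Monday — that's 1864's doomsday.
In February the doomsday date is Feb 29 (1864 is a leap year (divisible by 4)).
Feb 11 is 18 days before Feb 29; 18 mod 7 = 4, so Monday − 4 = Thursday.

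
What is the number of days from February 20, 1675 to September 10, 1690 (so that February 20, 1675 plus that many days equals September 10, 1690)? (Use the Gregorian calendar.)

Feb 20, 1675 → Feb 20, 1676: 365 days.
Feb 20, 1676 → Feb 20, 1677: 366 days (Feb 29, 1676 is in that span).
Feb 20, 1677 → Feb 20, 1678: 365 days.
Feb 20, 1678 → Feb 20, 1679: 365 days.
Feb 20, 1679 → Feb 20, 1680: 365 days.
Feb 20, 1680 → Feb 20, 1681: 366 days (Feb 29, 1680 is in that span).
Feb 20, 1681 → Feb 20, 1682: 365 days.
Feb 20, 1682 → Feb 20, 1683: 365 days.
Feb 20, 1683 → Feb 20, 1684: 365 days.
Feb 20, 1684 → Feb 20, 1685: 366 days (Feb 29, 1684 is in that span).
Feb 20, 1685 → Feb 20, 1686: 365 days.
Feb 20, 1686 → Feb 20, 1687: 365 days.
Feb 20, 1687 → Feb 20, 1688: 365 days.
Feb 20, 1688 → Feb 20, 1689: 366 days (Feb 29, 1688 is in that span).
Feb 20, 1689 → Feb 20, 1690: 365 days.
Feb 20, 1690 → Mar 20, 1690: 28 days (February has 28).
Mar 20, 1690 → Apr 20, 1690: 31 days (March has 31).
Apr 20, 1690 → May 20, 1690: 30 days (April has 30).
May 20, 1690 → Jun 20, 1690: 31 days (May has 31).
Jun 20, 1690 → Jul 20, 1690: 30 days (June has 30).
Jul 20, 1690 → Aug 20, 1690: 31 days (July has 31).
Aug 20, 1690 → Sep 10, 1690: 21 days.
Total: 5681 days.

5681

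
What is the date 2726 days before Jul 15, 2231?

January 27, 2224

−365 (one year) → Jul 15, 2230 (2361 left).
−365 (one year) → Jul 15, 2229 (1996 left).
−365 (one year) → Jul 15, 2228 (1631 left).
−366 (one year; includes Feb 29, 2228) → Jul 15, 2227 (1265 left).
−365 (one year) → Jul 15, 2226 (900 left).
−365 (one year) → Jul 15, 2225 (535 left).
−365 (one year) → Jul 15, 2224 (170 left).
−15 → Jun 30, 2224 (end of Jun, 30 days; 155 left).
−30 → May 31, 2224 (end of May, 31 days; 125 left).
−31 → Apr 30, 2224 (end of Apr, 30 days; 94 left).
−30 → Mar 31, 2224 (end of Mar, 31 days; 64 left).
−31 → Feb 29, 2224 (end of Feb, 29 days; 33 left).
−29 → Jan 31, 2224 (end of Jan, 31 days; 4 left).
−4 → Jan 27, 2224.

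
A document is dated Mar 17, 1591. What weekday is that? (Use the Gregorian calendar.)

Doomsday rule: the anchor day for the 1500s is Wednesday. For year 91: 91÷12 = 7 r 7, and 7÷4 = 1, so 7+7+1 = 15.
Wednesday + 15 ≡ Thursday — that's 1591's doomsday.
In March the doomsday date is Mar 14.
Mar 17 is 3 days after Mar 14; 3 mod 7 = 3, so Thursday + 3 = Sunday.

Sunday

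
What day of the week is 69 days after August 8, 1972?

First find the weekday of Aug 8, 1972. Doomsday rule: the anchor day for the 1900s is Wednesday. For year 72: 72÷12 = 6 r 0, and 0÷4 = 0, so 6+0+0 = 6.
Wednesday + 6 ≡ Tuesday — that's 1972's doomsday.
In August the doomsday date is Aug 8.
Aug 8 is the doomsday itself: Tuesday.
69 mod 7 = 6, so 69 days after a Tuesday is Tuesday + 6 = Monday.

Monday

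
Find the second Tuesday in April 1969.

April 1, 1969 is a Tuesday.
The first Tuesday is therefore April 1 (same day).
The second Tuesday is 1 + 1×7 = April 8.

April 8, 1969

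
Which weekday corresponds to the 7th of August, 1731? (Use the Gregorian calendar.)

Doomsday rule: the anchor day for the 1700s is Sunday. For year 31: 31÷12 = 2 r 7, and 7÷4 = 1, so 2+7+1 = 10.
Sunday + 10 ≡ Wednesday — that's 1731's doomsday.
In August the doomsday date is Aug 8.
Aug 7 is 1 day before Aug 8; 1 mod 7 = 1, so Wednesday − 1 = Tuesday.

Tuesday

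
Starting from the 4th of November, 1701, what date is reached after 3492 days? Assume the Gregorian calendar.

May 28, 1711

+365 (one year) → Nov 4, 1702 (3127 left).
+365 (one year) → Nov 4, 1703 (2762 left).
+366 (one year; includes Feb 29, 1704) → Nov 4, 1704 (2396 left).
+365 (one year) → Nov 4, 1705 (2031 left).
+365 (one year) → Nov 4, 1706 (1666 left).
+365 (one year) → Nov 4, 1707 (1301 left).
+366 (one year; includes Feb 29, 1708) → Nov 4, 1708 (935 left).
+365 (one year) → Nov 4, 1709 (570 left).
+365 (one year) → Nov 4, 1710 (205 left).
Nov has 30 days: +27 → Dec 1, 1710 (178 left).
Dec has 31 days: +31 → Jan 1, 1711 (147 left).
Jan has 31 days: +31 → Feb 1, 1711 (116 left).
Feb has 28 days: +28 → Mar 1, 1711 (88 left).
Mar has 31 days: +31 → Apr 1, 1711 (57 left).
Apr has 30 days: +30 → May 1, 1711 (27 left).
+27 → May 28, 1711.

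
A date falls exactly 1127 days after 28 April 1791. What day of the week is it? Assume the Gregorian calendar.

Thursday

First find the weekday of Apr 28, 1791. Doomsday rule: the anchor day for the 1700s is Sunday. For year 91: 91÷12 = 7 r 7, and 7÷4 = 1, so 7+7+1 = 15.
Sunday + 15 ≡ Monday — that's 1791's doomsday.
In April the doomsday date is Apr 4.
Apr 28 is 24 days after Apr 4; 24 mod 7 = 3, so Monday + 3 = Thursday.
1127 mod 7 = 0, so 1127 days after a Thursday is Thursday + 0 = Thursday.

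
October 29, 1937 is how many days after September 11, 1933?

Sep 11, 1933 → Sep 11, 1934: 365 days.
Sep 11, 1934 → Sep 11, 1935: 365 days.
Sep 11, 1935 → Sep 11, 1936: 366 days (Feb 29, 1936 is in that span).
Sep 11, 1936 → Sep 11, 1937: 365 days.
Sep 11, 1937 → Oct 11, 1937: 30 days (September has 30).
Oct 11, 1937 → Oct 29, 1937: 18 days.
Total: 1509 days.

1509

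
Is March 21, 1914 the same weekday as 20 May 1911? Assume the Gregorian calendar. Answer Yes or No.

Yes

From May 20, 1911 to Mar 21, 1914 is 1036 days.
1036 mod 7 = 0, so they are the same weekday.
(May 20, 1911 is a Saturday; Mar 21, 1914 is a Saturday.)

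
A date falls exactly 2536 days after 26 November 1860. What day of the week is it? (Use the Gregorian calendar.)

First find the weekday of Nov 26, 1860. Doomsday rule: the anchor day for the 1800s is Friday. For year 60: 60÷12 = 5 r 0, and 0÷4 = 0, so 5+0+0 = 5.
Friday + 5 ≡ Wednesday — that's 1860's doomsday.
In November the doomsday date is Nov 7.
Nov 26 is 19 days after Nov 7; 19 mod 7 = 5, so Wednesday + 5 = Monday.
2536 mod 7 = 2, so 2536 days after a Monday is Monday + 2 = Wednesday.

Wednesday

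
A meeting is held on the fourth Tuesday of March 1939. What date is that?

March 28, 1939

March 1, 1939 is a Wednesday.
The first Tuesday is therefore March 7 (6 days later).
The fourth Tuesday is 7 + 3×7 = March 28.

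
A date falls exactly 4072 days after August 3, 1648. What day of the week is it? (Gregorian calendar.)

Saturday

Aug 3, 1648 is a Monday.
4072 mod 7 = 5, so 4072 days after a Monday is Monday + 5 = Saturday.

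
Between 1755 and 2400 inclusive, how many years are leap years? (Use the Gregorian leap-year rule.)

Multiples of 4 in [1755,2400]: 162.
Of those, multiples of 100: 7 (not leap unless ÷400).
Multiples of 400: 2.
Leap years = 162 − 7 + 2 = 157.

157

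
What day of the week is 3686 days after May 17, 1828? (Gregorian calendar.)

May 17, 1828 is a Saturday.
3686 mod 7 = 4, so 3686 days after a Saturday is Saturday + 4 = Wednesday.

Wednesday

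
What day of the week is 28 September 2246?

Monday

Doomsday rule: the anchor day for the 2200s is Friday. For year 46: 46÷12 = 3 r 10, and 10÷4 = 2, so 3+10+2 = 15.
Friday + 15 ≡ Saturday — that's 2246's doomsday.
In September the doomsday date is Sep 5.
Sep 28 is 23 days after Sep 5; 23 mod 7 = 2, so Saturday + 2 = Monday.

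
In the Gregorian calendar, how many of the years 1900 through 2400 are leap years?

Multiples of 4 in [1900,2400]: 126.
Of those, multiples of 100: 6 (not leap unless ÷400).
Multiples of 400: 2.
Leap years = 126 − 6 + 2 = 122.

122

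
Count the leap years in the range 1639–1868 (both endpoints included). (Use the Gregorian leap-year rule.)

56

Multiples of 4 in [1639,1868]: 58.
Of those, multiples of 100: 2 (not leap unless ÷400).
Multiples of 400: 0.
Leap years = 58 − 2 + 0 = 56.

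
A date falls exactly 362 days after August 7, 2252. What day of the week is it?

Thursday

First find the weekday of Aug 7, 2252. Doomsday rule: the anchor day for the 2200s is Friday. For year 52: 52÷12 = 4 r 4, and 4÷4 = 1, so 4+4+1 = 9.
Friday + 9 ≡ Sunday — that's 2252's doomsday.
In August the doomsday date is Aug 8.
Aug 7 is 1 day before Aug 8; 1 mod 7 = 1, so Sunday − 1 = Saturday.
362 mod 7 = 5, so 362 days after a Saturday is Saturday + 5 = Thursday.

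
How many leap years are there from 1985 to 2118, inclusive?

Multiples of 4 in [1985,2118]: 33.
Of those, multiples of 100: 2 (not leap unless ÷400).
Multiples of 400: 1.
Leap years = 33 − 2 + 1 = 32.

32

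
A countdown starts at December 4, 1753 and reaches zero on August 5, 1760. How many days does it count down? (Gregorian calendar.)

Dec 4, 1753 → Dec 4, 1754: 365 days.
Dec 4, 1754 → Dec 4, 1755: 365 days.
Dec 4, 1755 → Dec 4, 1756: 366 days (Feb 29, 1756 is in that span).
Dec 4, 1756 → Dec 4, 1757: 365 days.
Dec 4, 1757 → Dec 4, 1758: 365 days.
Dec 4, 1758 → Dec 4, 1759: 365 days.
Dec 4, 1759 → Jan 4, 1760: 31 days (December has 31).
Jan 4, 1760 → Feb 4, 1760: 31 days (January has 31).
Feb 4, 1760 → Mar 4, 1760: 29 days (February has 29).
Mar 4, 1760 → Apr 4, 1760: 31 days (March has 31).
Apr 4, 1760 → May 4, 1760: 30 days (April has 30).
May 4, 1760 → Jun 4, 1760: 31 days (May has 31).
Jun 4, 1760 → Jul 4, 1760: 30 days (June has 30).
Jul 4, 1760 → Aug 4, 1760: 31 days (July has 31).
Aug 4, 1760 → Aug 5, 1760: 1 days.
Total: 2436 days.

2436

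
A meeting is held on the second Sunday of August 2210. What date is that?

August 1, 2210 is a Wednesday.
The first Sunday is therefore August 5 (4 days later).
The second Sunday is 5 + 1×7 = August 12.

August 12, 2210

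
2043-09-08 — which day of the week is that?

Doomsday rule: the anchor day for the 2000s is Tuesday. For year 43: 43÷12 = 3 r 7, and 7÷4 = 1, so 3+7+1 = 11.
Tuesday + 11 ≡ Saturday — that's 2043's doomsday.
In September the doomsday date is Sep 5.
Sep 8 is 3 days after Sep 5; 3 mod 7 = 3, so Saturday + 3 = Tuesday.

Tuesday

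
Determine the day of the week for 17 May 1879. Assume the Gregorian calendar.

Saturday

January 1, 1879 is a Wednesday.
Jan 1, 1879 → Feb 1, 1879: 31 days (January has 31).
Feb 1, 1879 → Mar 1, 1879: 28 days (February has 28).
Mar 1, 1879 → Apr 1, 1879: 31 days (March has 31).
Apr 1, 1879 → May 1, 1879: 30 days (April has 30).
May 1, 1879 → May 17, 1879: 16 days.
Total: 136 days.
136 mod 7 = 3, so Wednesday + 3 = Saturday.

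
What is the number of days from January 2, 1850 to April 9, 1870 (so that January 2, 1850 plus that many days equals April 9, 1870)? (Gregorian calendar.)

7402

Jan 2, 1850 → Jan 2, 1851: 365 days.
Jan 2, 1851 → Jan 2, 1852: 365 days.
Jan 2, 1852 → Jan 2, 1853: 366 days (Feb 29, 1852 is in that span).
Jan 2, 1853 → Jan 2, 1854: 365 days.
Jan 2, 1854 → Jan 2, 1855: 365 days.
Jan 2, 1855 → Jan 2, 1856: 365 days.
Jan 2, 1856 → Jan 2, 1857: 366 days (Feb 29, 1856 is in that span).
Jan 2, 1857 → Jan 2, 1858: 365 days.
Jan 2, 1858 → Jan 2, 1859: 365 days.
Jan 2, 1859 → Jan 2, 1860: 365 days.
Jan 2, 1860 → Jan 2, 1861: 366 days (Feb 29, 1860 is in that span).
Jan 2, 1861 → Jan 2, 1862: 365 days.
Jan 2, 1862 → Jan 2, 1863: 365 days.
Jan 2, 1863 → Jan 2, 1864: 365 days.
Jan 2, 1864 → Jan 2, 1865: 366 days (Feb 29, 1864 is in that span).
Jan 2, 1865 → Jan 2, 1866: 365 days.
Jan 2, 1866 → Jan 2, 1867: 365 days.
Jan 2, 1867 → Jan 2, 1868: 365 days.
Jan 2, 1868 → Jan 2, 1869: 366 days (Feb 29, 1868 is in that span).
Jan 2, 1869 → Jan 2, 1870: 365 days.
Jan 2, 1870 → Feb 2, 1870: 31 days (January has 31).
Feb 2, 1870 → Mar 2, 1870: 28 days (February has 28).
Mar 2, 1870 → Apr 2, 1870: 31 days (March has 31).
Apr 2, 1870 → Apr 9, 1870: 7 days.
Total: 7402 days.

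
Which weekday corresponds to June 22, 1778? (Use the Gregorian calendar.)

Doomsday rule: the anchor day for the 1700s is Sunday. For year 78: 78÷12 = 6 r 6, and 6÷4 = 1, so 6+6+1 = 13.
Sunday + 13 ≡ Saturday — that's 1778's doomsday.
In June the doomsday date is Jun 6.
Jun 22 is 16 days after Jun 6; 16 mod 7 = 2, so Saturday + 2 = Monday.

Monday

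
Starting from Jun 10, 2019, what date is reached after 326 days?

Jun has 30 days: +21 → Jul 1, 2019 (305 left).
Jul has 31 days: +31 → Aug 1, 2019 (274 left).
Aug has 31 days: +31 → Sep 1, 2019 (243 left).
Sep has 30 days: +30 → Oct 1, 2019 (213 left).
Oct has 31 days: +31 → Nov 1, 2019 (182 left).
Nov has 30 days: +30 → Dec 1, 2019 (152 left).
Dec has 31 days: +31 → Jan 1, 2020 (121 left).
Jan has 31 days: +31 → Feb 1, 2020 (90 left).
Feb has 29 days: +29 → Mar 1, 2020 (61 left).
Mar has 31 days: +31 → Apr 1, 2020 (30 left).
Apr has 30 days: +30 → May 1, 2020 (0 left).

May 1, 2020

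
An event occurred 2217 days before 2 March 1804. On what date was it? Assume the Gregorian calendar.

February 4, 1798

−366 (one year; includes Feb 29, 1804) → Mar 2, 1803 (1851 left).
−365 (one year) → Mar 2, 1802 (1486 left).
−365 (one year) → Mar 2, 1801 (1121 left).
−365 (one year) → Mar 2, 1800 (756 left).
−365 (one year) → Mar 2, 1799 (391 left).
−2 → Feb 28, 1799 (end of Feb, 28 days; 389 left).
−28 → Jan 31, 1799 (end of Jan, 31 days; 361 left).
−31 → Dec 31, 1798 (end of Dec, 31 days; 330 left).
−31 → Nov 30, 1798 (end of Nov, 30 days; 299 left).
−30 → Oct 31, 1798 (end of Oct, 31 days; 269 left).
−31 → Sep 30, 1798 (end of Sep, 30 days; 238 left).
−30 → Aug 31, 1798 (end of Aug, 31 days; 208 left).
−31 → Jul 31, 1798 (end of Jul, 31 days; 177 left).
−31 → Jun 30, 1798 (end of Jun, 30 days; 146 left).
−30 → May 31, 1798 (end of May, 31 days; 116 left).
−31 → Apr 30, 1798 (end of Apr, 30 days; 85 left).
−30 → Mar 31, 1798 (end of Mar, 31 days; 55 left).
−31 → Feb 28, 1798 (end of Feb, 28 days; 24 left).
−24 → Feb 4, 1798.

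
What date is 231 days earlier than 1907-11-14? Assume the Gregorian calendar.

March 28, 1907

−14 → Oct 31, 1907 (end of Oct, 31 days; 217 left).
−31 → Sep 30, 1907 (end of Sep, 30 days; 186 left).
−30 → Aug 31, 1907 (end of Aug, 31 days; 156 left).
−31 → Jul 31, 1907 (end of Jul, 31 days; 125 left).
−31 → Jun 30, 1907 (end of Jun, 30 days; 94 left).
−30 → May 31, 1907 (end of May, 31 days; 64 left).
−31 → Apr 30, 1907 (end of Apr, 30 days; 33 left).
−30 → Mar 31, 1907 (end of Mar, 31 days; 3 left).
−3 → Mar 28, 1907.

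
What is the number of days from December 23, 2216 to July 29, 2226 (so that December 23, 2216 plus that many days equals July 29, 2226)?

3505

Dec 23, 2216 → Dec 23, 2217: 365 days.
Dec 23, 2217 → Dec 23, 2218: 365 days.
Dec 23, 2218 → Dec 23, 2219: 365 days.
Dec 23, 2219 → Dec 23, 2220: 366 days (Feb 29, 2220 is in that span).
Dec 23, 2220 → Dec 23, 2221: 365 days.
Dec 23, 2221 → Dec 23, 2222: 365 days.
Dec 23, 2222 → Dec 23, 2223: 365 days.
Dec 23, 2223 → Dec 23, 2224: 366 days (Feb 29, 2224 is in that span).
Dec 23, 2224 → Dec 23, 2225: 365 days.
Dec 23, 2225 → Jan 23, 2226: 31 days (December has 31).
Jan 23, 2226 → Feb 23, 2226: 31 days (January has 31).
Feb 23, 2226 → Mar 23, 2226: 28 days (February has 28).
Mar 23, 2226 → Apr 23, 2226: 31 days (March has 31).
Apr 23, 2226 → May 23, 2226: 30 days (April has 30).
May 23, 2226 → Jun 23, 2226: 31 days (May has 31).
Jun 23, 2226 → Jul 23, 2226: 30 days (June has 30).
Jul 23, 2226 → Jul 29, 2226: 6 days.
Total: 3505 days.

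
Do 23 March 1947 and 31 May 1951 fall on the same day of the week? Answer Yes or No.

From Mar 23, 1947 to May 31, 1951 is 1530 days.
1530 mod 7 = 4, so they are different weekdays.
(Mar 23, 1947 is a Sunday; May 31, 1951 is a Thursday.)

No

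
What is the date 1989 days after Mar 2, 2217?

August 12, 2222

+365 (one year) → Mar 2, 2218 (1624 left).
+365 (one year) → Mar 2, 2219 (1259 left).
+366 (one year; includes Feb 29, 2220) → Mar 2, 2220 (893 left).
+365 (one year) → Mar 2, 2221 (528 left).
+365 (one year) → Mar 2, 2222 (163 left).
Mar has 31 days: +30 → Apr 1, 2222 (133 left).
Apr has 30 days: +30 → May 1, 2222 (103 left).
May has 31 days: +31 → Jun 1, 2222 (72 left).
Jun has 30 days: +30 → Jul 1, 2222 (42 left).
Jul has 31 days: +31 → Aug 1, 2222 (11 left).
+11 → Aug 12, 2222.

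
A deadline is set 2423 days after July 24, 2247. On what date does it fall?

March 12, 2254

+366 (one year; includes Feb 29, 2248) → Jul 24, 2248 (2057 left).
+365 (one year) → Jul 24, 2249 (1692 left).
+365 (one year) → Jul 24, 2250 (1327 left).
+365 (one year) → Jul 24, 2251 (962 left).
+366 (one year; includes Feb 29, 2252) → Jul 24, 2252 (596 left).
+365 (one year) → Jul 24, 2253 (231 left).
Jul has 31 days: +8 → Aug 1, 2253 (223 left).
Aug has 31 days: +31 → Sep 1, 2253 (192 left).
Sep has 30 days: +30 → Oct 1, 2253 (162 left).
Oct has 31 days: +31 → Nov 1, 2253 (131 left).
Nov has 30 days: +30 → Dec 1, 2253 (101 left).
Dec has 31 days: +31 → Jan 1, 2254 (70 left).
Jan has 31 days: +31 → Feb 1, 2254 (39 left).
Feb has 28 days: +28 → Mar 1, 2254 (11 left).
+11 → Mar 12, 2254.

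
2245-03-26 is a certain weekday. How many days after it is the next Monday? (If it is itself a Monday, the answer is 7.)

Mar 26, 2245 is a Wednesday.
From Wednesday to the next Monday is 5 days.

5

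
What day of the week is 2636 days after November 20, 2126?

Nov 20, 2126 is a Wednesday.
2636 mod 7 = 4, so 2636 days after a Wednesday is Wednesday + 4 = Sunday.

Sunday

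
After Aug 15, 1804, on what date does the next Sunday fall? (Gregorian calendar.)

August 19, 1804

Aug 15, 1804 is a Wednesday.
From Wednesday to the next Sunday is 4 days.
Aug 15, 1804 + 4 = Aug 19, 1804.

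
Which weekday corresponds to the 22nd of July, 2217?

Doomsday rule: the anchor day for the 2200s is Friday. For year 17: 17÷12 = 1 r 5, and 5÷4 = 1, so 1+5+1 = 7.
Friday + 7 ≡ Friday — that's 2217's doomsday.
In July the doomsday date is Jul 11.
Jul 22 is 11 days after Jul 11; 11 mod 7 = 4, so Friday + 4 = Tuesday.

Tuesday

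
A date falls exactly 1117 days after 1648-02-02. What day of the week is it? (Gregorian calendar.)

Thursday

Feb 2, 1648 is a Sunday.
1117 mod 7 = 4, so 1117 days after a Sunday is Sunday + 4 = Thursday.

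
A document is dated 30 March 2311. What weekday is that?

Thursday

Doomsday rule: the anchor day for the 2300s is Wednesday. For year 11: 11÷12 = 0 r 11, and 11÷4 = 2, so 0+11+2 = 13.
Wednesday + 13 ≡ Tuesday — that's 2311's doomsday.
In March the doomsday date is Mar 14.
Mar 30 is 16 days after Mar 14; 16 mod 7 = 2, so Tuesday + 2 = Thursday.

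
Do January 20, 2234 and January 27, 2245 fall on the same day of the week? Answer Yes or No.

From Jan 20, 2234 to Jan 27, 2245 is 4025 days.
4025 mod 7 = 0, so they are the same weekday.
(Jan 20, 2234 is a Monday; Jan 27, 2245 is a Monday.)

Yes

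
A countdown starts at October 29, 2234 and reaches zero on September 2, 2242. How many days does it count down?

2865

Oct 29, 2234 → Oct 29, 2235: 365 days.
Oct 29, 2235 → Oct 29, 2236: 366 days (Feb 29, 2236 is in that span).
Oct 29, 2236 → Oct 29, 2237: 365 days.
Oct 29, 2237 → Oct 29, 2238: 365 days.
Oct 29, 2238 → Oct 29, 2239: 365 days.
Oct 29, 2239 → Oct 29, 2240: 366 days (Feb 29, 2240 is in that span).
Oct 29, 2240 → Oct 29, 2241: 365 days.
Oct 29, 2241 → Nov 29, 2241: 31 days (October has 31).
Nov 29, 2241 → Dec 29, 2241: 30 days (November has 30).
Dec 29, 2241 → Jan 29, 2242: 31 days (December has 31).
Jan 29, 2242 → Feb 28, 2242: 30 days (January has 31).
Feb 28, 2242 → Mar 28, 2242: 28 days (February has 28).
Mar 28, 2242 → Apr 28, 2242: 31 days (March has 31).
Apr 28, 2242 → May 28, 2242: 30 days (April has 30).
May 28, 2242 → Jun 28, 2242: 31 days (May has 31).
Jun 28, 2242 → Jul 28, 2242: 30 days (June has 30).
Jul 28, 2242 → Aug 28, 2242: 31 days (July has 31).
Aug 28, 2242 → Sep 2, 2242: 5 days.
Total: 2865 days.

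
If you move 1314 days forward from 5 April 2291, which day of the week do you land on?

First find the weekday of Apr 5, 2291. Doomsday rule: the anchor day for the 2200s is Friday. For year 91: 91÷12 = 7 r 7, and 7÷4 = 1, so 7+7+1 = 15.
Friday + 15 ≡ Saturday — that's 2291's doomsday.
In April the doomsday date is Apr 4.
Apr 5 is 1 day after Apr 4; 1 mod 7 = 1, so Saturday + 1 = Sunday.
1314 mod 7 = 5, so 1314 days after a Sunday is Sunday + 5 = Friday.

Friday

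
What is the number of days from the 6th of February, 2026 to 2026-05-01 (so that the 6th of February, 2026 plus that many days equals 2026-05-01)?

84

Feb 6, 2026 → Mar 6, 2026: 28 days (February has 28).
Mar 6, 2026 → Apr 6, 2026: 31 days (March has 31).
Apr 6, 2026 → May 1, 2026: 25 days.
Total: 84 days.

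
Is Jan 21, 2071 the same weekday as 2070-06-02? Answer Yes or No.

From Jun 2, 2070 to Jan 21, 2071 is 233 days.
233 mod 7 = 2, so they are different weekdays.
(Jun 2, 2070 is a Monday; Jan 21, 2071 is a Wednesday.)

No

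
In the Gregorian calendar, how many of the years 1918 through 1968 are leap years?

13

Multiples of 4 in [1918,1968]: 13.
Of those, multiples of 100: 0 (not leap unless ÷400).
Multiples of 400: 0.
Leap years = 13 − 0 + 0 = 13.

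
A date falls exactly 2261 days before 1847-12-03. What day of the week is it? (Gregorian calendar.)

First find the weekday of Dec 3, 1847. Doomsday rule: the anchor day for the 1800s is Friday. For year 47: 47÷12 = 3 r 11, and 11÷4 = 2, so 3+11+2 = 16.
Friday + 16 ≡ Sunday — that's 1847's doomsday.
In December the doomsday date is Dec 12.
Dec 3 is 9 days before Dec 12; 9 mod 7 = 2, so Sunday − 2 = Friday.
2261 mod 7 = 0, so 2261 days before a Friday is Friday − 0 = Friday.

Friday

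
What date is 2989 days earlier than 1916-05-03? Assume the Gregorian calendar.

−366 (one year; includes Feb 29, 1916) → May 3, 1915 (2623 left).
−365 (one year) → May 3, 1914 (2258 left).
−365 (one year) → May 3, 1913 (1893 left).
−365 (one year) → May 3, 1912 (1528 left).
−366 (one year; includes Feb 29, 1912) → May 3, 1911 (1162 left).
−365 (one year) → May 3, 1910 (797 left).
−365 (one year) → May 3, 1909 (432 left).
−365 (one year) → May 3, 1908 (67 left).
−3 → Apr 30, 1908 (end of Apr, 30 days; 64 left).
−30 → Mar 31, 1908 (end of Mar, 31 days; 34 left).
−31 → Feb 29, 1908 (end of Feb, 29 days; 3 left).
−3 → Feb 26, 1908.

February 26, 1908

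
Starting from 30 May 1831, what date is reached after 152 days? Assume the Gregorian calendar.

October 29, 1831

May has 31 days: +2 → Jun 1, 1831 (150 left).
Jun has 30 days: +30 → Jul 1, 1831 (120 left).
Jul has 31 days: +31 → Aug 1, 1831 (89 left).
Aug has 31 days: +31 → Sep 1, 1831 (58 left).
Sep has 30 days: +30 → Oct 1, 1831 (28 left).
+28 → Oct 29, 1831.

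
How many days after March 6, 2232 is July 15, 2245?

4879

Mar 6, 2232 → Mar 6, 2233: 365 days.
Mar 6, 2233 → Mar 6, 2234: 365 days.
Mar 6, 2234 → Mar 6, 2235: 365 days.
Mar 6, 2235 → Mar 6, 2236: 366 days (Feb 29, 2236 is in that span).
Mar 6, 2236 → Mar 6, 2237: 365 days.
Mar 6, 2237 → Mar 6, 2238: 365 days.
Mar 6, 2238 → Mar 6, 2239: 365 days.
Mar 6, 2239 → Mar 6, 2240: 366 days (Feb 29, 2240 is in that span).
Mar 6, 2240 → Mar 6, 2241: 365 days.
Mar 6, 2241 → Mar 6, 2242: 365 days.
Mar 6, 2242 → Mar 6, 2243: 365 days.
Mar 6, 2243 → Mar 6, 2244: 366 days (Feb 29, 2244 is in that span).
Mar 6, 2244 → Mar 6, 2245: 365 days.
Mar 6, 2245 → Apr 6, 2245: 31 days (March has 31).
Apr 6, 2245 → May 6, 2245: 30 days (April has 30).
May 6, 2245 → Jun 6, 2245: 31 days (May has 31).
Jun 6, 2245 → Jul 6, 2245: 30 days (June has 30).
Jul 6, 2245 → Jul 15, 2245: 9 days.
Total: 4879 days.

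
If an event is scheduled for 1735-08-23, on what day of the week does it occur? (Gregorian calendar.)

Tuesday

Doomsday rule: the anchor day for the 1700s is Sunday. For year 35: 35÷12 = 2 r 11, and 11÷4 = 2, so 2+11+2 = 15.
Sunday + 15 ≡ Monday — that's 1735's doomsday.
In August the doomsday date is Aug 8.
Aug 23 is 15 days after Aug 8; 15 mod 7 = 1, so Monday + 1 = Tuesday.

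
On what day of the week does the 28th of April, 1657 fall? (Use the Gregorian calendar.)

Saturday

Doomsday rule: the anchor day for the 1600s is Tuesday. For year 57: 57÷12 = 4 r 9, and 9÷4 = 2, so 4+9+2 = 15.
Tuesday + 15 ≡ Wednesday — that's 1657's doomsday.
In April the doomsday date is Apr 4.
Apr 28 is 24 days after Apr 4; 24 mod 7 = 3, so Wednesday + 3 = Saturday.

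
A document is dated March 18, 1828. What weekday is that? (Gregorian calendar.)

Doomsday rule: the anchor day for the 1800s is Friday. For year 28: 28÷12 = 2 r 4, and 4÷4 = 1, so 2+4+1 = 7.
Friday + 7 ≡ Friday — that's 1828's doomsday.
In March the doomsday date is Mar 14.
Mar 18 is 4 days after Mar 14; 4 mod 7 = 4, so Friday + 4 = Tuesday.

Tuesday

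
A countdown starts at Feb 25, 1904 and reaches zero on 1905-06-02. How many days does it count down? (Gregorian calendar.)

463

Feb 25, 1904 → Feb 25, 1905: 366 days (Feb 29, 1904 is in that span).
Feb 25, 1905 → Mar 25, 1905: 28 days (February has 28).
Mar 25, 1905 → Apr 25, 1905: 31 days (March has 31).
Apr 25, 1905 → May 25, 1905: 30 days (April has 30).
May 25, 1905 → Jun 2, 1905: 8 days.
Total: 463 days.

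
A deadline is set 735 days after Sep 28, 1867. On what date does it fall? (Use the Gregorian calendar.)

October 2, 1869

+366 (one year; includes Feb 29, 1868) → Sep 28, 1868 (369 left).
Sep has 30 days: +3 → Oct 1, 1868 (366 left).
Oct has 31 days: +31 → Nov 1, 1868 (335 left).
Nov has 30 days: +30 → Dec 1, 1868 (305 left).
Dec has 31 days: +31 → Jan 1, 1869 (274 left).
Jan has 31 days: +31 → Feb 1, 1869 (243 left).
Feb has 28 days: +28 → Mar 1, 1869 (215 left).
Mar has 31 days: +31 → Apr 1, 1869 (184 left).
Apr has 30 days: +30 → May 1, 1869 (154 left).
May has 31 days: +31 → Jun 1, 1869 (123 left).
Jun has 30 days: +30 → Jul 1, 1869 (93 left).
Jul has 31 days: +31 → Aug 1, 1869 (62 left).
Aug has 31 days: +31 → Sep 1, 1869 (31 left).
Sep has 30 days: +30 → Oct 1, 1869 (1 left).
+1 → Oct 2, 1869.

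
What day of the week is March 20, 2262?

Thursday

Doomsday rule: the anchor day for the 2200s is Friday. For year 62: 62÷12 = 5 r 2, and 2÷4 = 0, so 5+2+0 = 7.
Friday + 7 ≡ Friday — that's 2262's doomsday.
In March the doomsday date is Mar 14.
Mar 20 is 6 days after Mar 14; 6 mod 7 = 6, so Friday + 6 = Thursday.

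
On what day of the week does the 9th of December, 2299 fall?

Saturday

Doomsday rule: the anchor day for the 2200s is Friday. For year 99: 99÷12 = 8 r 3, and 3÷4 = 0, so 8+3+0 = 11.
Friday + 11 ≡ Tuesday — that's 2299's doomsday.
In December the doomsday date is Dec 12.
Dec 9 is 3 days before Dec 12; 3 mod 7 = 3, so Tuesday − 3 = Saturday.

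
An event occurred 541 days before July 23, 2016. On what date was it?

−366 (one year; includes Feb 29, 2016) → Jul 23, 2015 (175 left).
−23 → Jun 30, 2015 (end of Jun, 30 days; 152 left).
−30 → May 31, 2015 (end of May, 31 days; 122 left).
−31 → Apr 30, 2015 (end of Apr, 30 days; 91 left).
−30 → Mar 31, 2015 (end of Mar, 31 days; 61 left).
−31 → Feb 28, 2015 (end of Feb, 28 days; 30 left).
−28 → Jan 31, 2015 (end of Jan, 31 days; 2 left).
−2 → Jan 29, 2015.

January 29, 2015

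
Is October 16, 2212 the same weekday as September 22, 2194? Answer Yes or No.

No

From Sep 22, 2194 to Oct 16, 2212 is 6598 days.
6598 mod 7 = 4, so they are different weekdays.
(Sep 22, 2194 is a Monday; Oct 16, 2212 is a Friday.)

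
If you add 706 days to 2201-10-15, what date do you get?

September 21, 2203

+365 (one year) → Oct 15, 2202 (341 left).
Oct has 31 days: +17 → Nov 1, 2202 (324 left).
Nov has 30 days: +30 → Dec 1, 2202 (294 left).
Dec has 31 days: +31 → Jan 1, 2203 (263 left).
Jan has 31 days: +31 → Feb 1, 2203 (232 left).
Feb has 28 days: +28 → Mar 1, 2203 (204 left).
Mar has 31 days: +31 → Apr 1, 2203 (173 left).
Apr has 30 days: +30 → May 1, 2203 (143 left).
May has 31 days: +31 → Jun 1, 2203 (112 left).
Jun has 30 days: +30 → Jul 1, 2203 (82 left).
Jul has 31 days: +31 → Aug 1, 2203 (51 left).
Aug has 31 days: +31 → Sep 1, 2203 (20 left).
+20 → Sep 21, 2203.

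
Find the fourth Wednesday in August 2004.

August 25, 2004

August 1, 2004 is a Sunday.
The first Wednesday is therefore August 4 (3 days later).
The fourth Wednesday is 4 + 3×7 = August 25.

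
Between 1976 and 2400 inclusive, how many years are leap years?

Multiples of 4 in [1976,2400]: 107.
Of those, multiples of 100: 5 (not leap unless ÷400).
Multiples of 400: 2.
Leap years = 107 − 5 + 2 = 104.

104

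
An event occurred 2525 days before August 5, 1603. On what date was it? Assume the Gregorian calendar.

−365 (one year) → Aug 5, 1602 (2160 left).
−365 (one year) → Aug 5, 1601 (1795 left).
−365 (one year) → Aug 5, 1600 (1430 left).
−366 (one year; includes Feb 29, 1600) → Aug 5, 1599 (1064 left).
−365 (one year) → Aug 5, 1598 (699 left).
−365 (one year) → Aug 5, 1597 (334 left).
−5 → Jul 31, 1597 (end of Jul, 31 days; 329 left).
−31 → Jun 30, 1597 (end of Jun, 30 days; 298 left).
−30 → May 31, 1597 (end of May, 31 days; 268 left).
−31 → Apr 30, 1597 (end of Apr, 30 days; 237 left).
−30 → Mar 31, 1597 (end of Mar, 31 days; 207 left).
−31 → Feb 28, 1597 (end of Feb, 28 days; 176 left).
−28 → Jan 31, 1597 (end of Jan, 31 days; 148 left).
−31 → Dec 31, 1596 (end of Dec, 31 days; 117 left).
−31 → Nov 30, 1596 (end of Nov, 30 days; 86 left).
−30 → Oct 31, 1596 (end of Oct, 31 days; 56 left).
−31 → Sep 30, 1596 (end of Sep, 30 days; 25 left).
−25 → Sep 5, 1596.

September 5, 1596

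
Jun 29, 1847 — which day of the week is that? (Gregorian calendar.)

Tuesday

Doomsday rule: the anchor day for the 1800s is Friday. For year 47: 47÷12 = 3 r 11, and 11÷4 = 2, so 3+11+2 = 16.
Friday + 16 ≡ Sunday — that's 1847's doomsday.
In June the doomsday date is Jun 6.
Jun 29 is 23 days after Jun 6; 23 mod 7 = 2, so Sunday + 2 = Tuesday.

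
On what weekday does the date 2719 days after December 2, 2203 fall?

Monday

Dec 2, 2203 is a Friday.
2719 mod 7 = 3, so 2719 days after a Friday is Friday + 3 = Monday.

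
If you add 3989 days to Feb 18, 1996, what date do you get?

January 20, 2007

+366 (one year; includes Feb 29, 1996) → Feb 18, 1997 (3623 left).
+365 (one year) → Feb 18, 1998 (3258 left).
+365 (one year) → Feb 18, 1999 (2893 left).
+365 (one year) → Feb 18, 2000 (2528 left).
+366 (one year; includes Feb 29, 2000) → Feb 18, 2001 (2162 left).
+365 (one year) → Feb 18, 2002 (1797 left).
+365 (one year) → Feb 18, 2003 (1432 left).
+365 (one year) → Feb 18, 2004 (1067 left).
+366 (one year; includes Feb 29, 2004) → Feb 18, 2005 (701 left).
+365 (one year) → Feb 18, 2006 (336 left).
Feb has 28 days: +11 → Mar 1, 2006 (325 left).
Mar has 31 days: +31 → Apr 1, 2006 (294 left).
Apr has 30 days: +30 → May 1, 2006 (264 left).
May has 31 days: +31 → Jun 1, 2006 (233 left).
Jun has 30 days: +30 → Jul 1, 2006 (203 left).
Jul has 31 days: +31 → Aug 1, 2006 (172 left).
Aug has 31 days: +31 → Sep 1, 2006 (141 left).
Sep has 30 days: +30 → Oct 1, 2006 (111 left).
Oct has 31 days: +31 → Nov 1, 2006 (80 left).
Nov has 30 days: +30 → Dec 1, 2006 (50 left).
Dec has 31 days: +31 → Jan 1, 2007 (19 left).
+19 → Jan 20, 2007.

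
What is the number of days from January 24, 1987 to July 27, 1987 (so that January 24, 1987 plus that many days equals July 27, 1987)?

Jan 24, 1987 → Feb 24, 1987: 31 days (January has 31).
Feb 24, 1987 → Mar 24, 1987: 28 days (February has 28).
Mar 24, 1987 → Apr 24, 1987: 31 days (March has 31).
Apr 24, 1987 → May 24, 1987: 30 days (April has 30).
May 24, 1987 → Jun 24, 1987: 31 days (May has 31).
Jun 24, 1987 → Jul 24, 1987: 30 days (June has 30).
Jul 24, 1987 → Jul 27, 1987: 3 days.
Total: 184 days.

184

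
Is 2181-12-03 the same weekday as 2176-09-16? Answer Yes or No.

From Sep 16, 2176 to Dec 3, 2181 is 1904 days.
1904 mod 7 = 0, so they are the same weekday.
(Sep 16, 2176 is a Monday; Dec 3, 2181 is a Monday.)

Yes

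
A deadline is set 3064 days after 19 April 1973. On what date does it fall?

September 8, 1981

+365 (one year) → Apr 19, 1974 (2699 left).
+365 (one year) → Apr 19, 1975 (2334 left).
+366 (one year; includes Feb 29, 1976) → Apr 19, 1976 (1968 left).
+365 (one year) → Apr 19, 1977 (1603 left).
+365 (one year) → Apr 19, 1978 (1238 left).
+365 (one year) → Apr 19, 1979 (873 left).
+366 (one year; includes Feb 29, 1980) → Apr 19, 1980 (507 left).
+365 (one year) → Apr 19, 1981 (142 left).
Apr has 30 days: +12 → May 1, 1981 (130 left).
May has 31 days: +31 → Jun 1, 1981 (99 left).
Jun has 30 days: +30 → Jul 1, 1981 (69 left).
Jul has 31 days: +31 → Aug 1, 1981 (38 left).
Aug has 31 days: +31 → Sep 1, 1981 (7 left).
+7 → Sep 8, 1981.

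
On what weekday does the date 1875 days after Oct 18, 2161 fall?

Oct 18, 2161 is a Sunday.
1875 mod 7 = 6, so 1875 days after a Sunday is Sunday + 6 = Saturday.

Saturday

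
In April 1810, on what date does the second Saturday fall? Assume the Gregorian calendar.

April 14, 1810

April 1, 1810 is a Sunday.
The first Saturday is therefore April 7 (6 days later).
The second Saturday is 7 + 1×7 = April 14.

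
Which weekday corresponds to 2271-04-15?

Doomsday rule: the anchor day for the 2200s is Friday. For year 71: 71÷12 = 5 r 11, and 11÷4 = 2, so 5+11+2 = 18.
Friday + 18 ≡ Tuesday — that's 2271's doomsday.
In April the doomsday date is Apr 4.
Apr 15 is 11 days after Apr 4; 11 mod 7 = 4, so Tuesday + 4 = Saturday.

Saturday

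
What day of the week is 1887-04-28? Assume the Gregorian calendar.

Doomsday rule: the anchor day for the 1800s is Friday. For year 87: 87÷12 = 7 r 3, and 3÷4 = 0, so 7+3+0 = 10.
Friday + 10 ≡ Monday — that's 1887's doomsday.
In April the doomsday date is Apr 4.
Apr 28 is 24 days after Apr 4; 24 mod 7 = 3, so Monday + 3 = Thursday.

Thursday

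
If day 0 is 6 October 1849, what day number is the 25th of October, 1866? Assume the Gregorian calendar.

Oct 6, 1849 → Oct 6, 1850: 365 days.
Oct 6, 1850 → Oct 6, 1851: 365 days.
Oct 6, 1851 → Oct 6, 1852: 366 days (Feb 29, 1852 is in that span).
Oct 6, 1852 → Oct 6, 1853: 365 days.
Oct 6, 1853 → Oct 6, 1854: 365 days.
Oct 6, 1854 → Oct 6, 1855: 365 days.
Oct 6, 1855 → Oct 6, 1856: 366 days (Feb 29, 1856 is in that span).
Oct 6, 1856 → Oct 6, 1857: 365 days.
Oct 6, 1857 → Oct 6, 1858: 365 days.
Oct 6, 1858 → Oct 6, 1859: 365 days.
Oct 6, 1859 → Oct 6, 1860: 366 days (Feb 29, 1860 is in that span).
Oct 6, 1860 → Oct 6, 1861: 365 days.
Oct 6, 1861 → Oct 6, 1862: 365 days.
Oct 6, 1862 → Oct 6, 1863: 365 days.
Oct 6, 1863 → Oct 6, 1864: 366 days (Feb 29, 1864 is in that span).
Oct 6, 1864 → Oct 6, 1865: 365 days.
Oct 6, 1865 → Nov 6, 1865: 31 days (October has 31).
Nov 6, 1865 → Dec 6, 1865: 30 days (November has 30).
Dec 6, 1865 → Jan 6, 1866: 31 days (December has 31).
Jan 6, 1866 → Feb 6, 1866: 31 days (January has 31).
Feb 6, 1866 → Mar 6, 1866: 28 days (February has 28).
Mar 6, 1866 → Apr 6, 1866: 31 days (March has 31).
Apr 6, 1866 → May 6, 1866: 30 days (April has 30).
May 6, 1866 → Jun 6, 1866: 31 days (May has 31).
Jun 6, 1866 → Jul 6, 1866: 30 days (June has 30).
Jul 6, 1866 → Aug 6, 1866: 31 days (July has 31).
Aug 6, 1866 → Sep 6, 1866: 31 days (August has 31).
Sep 6, 1866 → Oct 6, 1866: 30 days (September has 30).
Oct 6, 1866 → Oct 25, 1866: 19 days.
Total: 6228 days.

6228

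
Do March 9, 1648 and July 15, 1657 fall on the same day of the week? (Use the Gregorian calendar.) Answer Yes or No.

From Mar 9, 1648 to Jul 15, 1657 is 3415 days.
3415 mod 7 = 6, so they are different weekdays.
(Mar 9, 1648 is a Monday; Jul 15, 1657 is a Sunday.)

No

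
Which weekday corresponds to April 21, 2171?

Sunday

Doomsday rule: the anchor day for the 2100s is Sunday. For year 71: 71÷12 = 5 r 11, and 11÷4 = 2, so 5+11+2 = 18.
Sunday + 18 ≡ Thursday — that's 2171's doomsday.
In April the doomsday date is Apr 4.
Apr 21 is 17 days after Apr 4; 17 mod 7 = 3, so Thursday + 3 = Sunday.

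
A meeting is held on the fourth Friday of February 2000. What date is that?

February 1, 2000 is a Tuesday.
The first Friday is therefore February 4 (3 days later).
The fourth Friday is 4 + 3×7 = February 25.

February 25, 2000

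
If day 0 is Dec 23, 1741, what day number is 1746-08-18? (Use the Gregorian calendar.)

1699

Dec 23, 1741 → Dec 23, 1742: 365 days.
Dec 23, 1742 → Dec 23, 1743: 365 days.
Dec 23, 1743 → Dec 23, 1744: 366 days (Feb 29, 1744 is in that span).
Dec 23, 1744 → Dec 23, 1745: 365 days.
Dec 23, 1745 → Jan 23, 1746: 31 days (December has 31).
Jan 23, 1746 → Feb 23, 1746: 31 days (January has 31).
Feb 23, 1746 → Mar 23, 1746: 28 days (February has 28).
Mar 23, 1746 → Apr 23, 1746: 31 days (March has 31).
Apr 23, 1746 → May 23, 1746: 30 days (April has 30).
May 23, 1746 → Jun 23, 1746: 31 days (May has 31).
Jun 23, 1746 → Jul 23, 1746: 30 days (June has 30).
Jul 23, 1746 → Aug 18, 1746: 26 days.
Total: 1699 days.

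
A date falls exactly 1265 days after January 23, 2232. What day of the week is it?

Jan 23, 2232 is a Monday.
1265 mod 7 = 5, so 1265 days after a Monday is Monday + 5 = Saturday.

Saturday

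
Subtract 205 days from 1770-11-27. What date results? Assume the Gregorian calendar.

May 6, 1770

−27 → Oct 31, 1770 (end of Oct, 31 days; 178 left).
−31 → Sep 30, 1770 (end of Sep, 30 days; 147 left).
−30 → Aug 31, 1770 (end of Aug, 31 days; 117 left).
−31 → Jul 31, 1770 (end of Jul, 31 days; 86 left).
−31 → Jun 30, 1770 (end of Jun, 30 days; 55 left).
−30 → May 31, 1770 (end of May, 31 days; 25 left).
−25 → May 6, 1770.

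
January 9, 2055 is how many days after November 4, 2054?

66

Nov 4, 2054 → Dec 4, 2054: 30 days (November has 30).
Dec 4, 2054 → Jan 4, 2055: 31 days (December has 31).
Jan 4, 2055 → Jan 9, 2055: 5 days.
Total: 66 days.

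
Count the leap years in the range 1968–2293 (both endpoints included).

80

Multiples of 4 in [1968,2293]: 82.
Of those, multiples of 100: 3 (not leap unless ÷400).
Multiples of 400: 1.
Leap years = 82 − 3 + 1 = 80.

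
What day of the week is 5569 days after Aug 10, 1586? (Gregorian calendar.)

Thursday

First find the weekday of Aug 10, 1586. Doomsday rule: the anchor day for the 1500s is Wednesday. For year 86: 86÷12 = 7 r 2, and 2÷4 = 0, so 7+2+0 = 9.
Wednesday + 9 ≡ Friday — that's 1586's doomsday.
In August the doomsday date is Aug 8.
Aug 10 is 2 days after Aug 8; 2 mod 7 = 2, so Friday + 2 = Sunday.
5569 mod 7 = 4, so 5569 days after a Sunday is Sunday + 4 = Thursday.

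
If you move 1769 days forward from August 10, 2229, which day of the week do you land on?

Saturday

First find the weekday of Aug 10, 2229. Doomsday rule: the anchor day for the 2200s is Friday. For year 29: 29÷12 = 2 r 5, and 5÷4 = 1, so 2+5+1 = 8.
Friday + 8 ≡ Saturday — that's 2229's doomsday.
In August the doomsday date is Aug 8.
Aug 10 is 2 days after Aug 8; 2 mod 7 = 2, so Saturday + 2 = Monday.
1769 mod 7 = 5, so 1769 days after a Monday is Monday + 5 = Saturday.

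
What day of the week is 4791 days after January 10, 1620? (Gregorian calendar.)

Monday

Jan 10, 1620 is a Friday.
4791 mod 7 = 3, so 4791 days after a Friday is Friday + 3 = Monday.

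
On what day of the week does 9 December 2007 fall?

Sunday

Doomsday rule: the anchor day for the 2000s is Tuesday. For year 07: 7÷12 = 0 r 7, and 7÷4 = 1, so 0+7+1 = 8.
Tuesday + 8 ≡ Wednesday — that's 2007's doomsday.
In December the doomsday date is Dec 12.
Dec 9 is 3 days before Dec 12; 3 mod 7 = 3, so Wednesday − 3 = Sunday.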